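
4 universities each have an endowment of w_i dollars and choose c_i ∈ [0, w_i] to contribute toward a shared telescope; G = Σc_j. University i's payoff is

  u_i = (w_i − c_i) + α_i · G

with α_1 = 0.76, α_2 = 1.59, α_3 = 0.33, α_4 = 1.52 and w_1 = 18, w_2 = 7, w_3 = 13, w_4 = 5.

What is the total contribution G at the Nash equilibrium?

∂u_i/∂c_i = α_i − 1, so university i contributes w_i if α_i > 1, else 0.
α_i > 1 for i ∈ {2, 4}; NE contributions (0, 7, 0, 5), G = 12.

12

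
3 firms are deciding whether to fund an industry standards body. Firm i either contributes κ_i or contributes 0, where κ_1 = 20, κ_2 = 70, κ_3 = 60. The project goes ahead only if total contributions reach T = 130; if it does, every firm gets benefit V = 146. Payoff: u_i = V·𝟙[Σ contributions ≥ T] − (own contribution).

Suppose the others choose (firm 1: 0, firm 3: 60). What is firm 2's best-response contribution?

70

Others' total = 60. Contributing 70 brings total to 130 ≥ 130: gain V − κ_2 = 76.
Best response: 70.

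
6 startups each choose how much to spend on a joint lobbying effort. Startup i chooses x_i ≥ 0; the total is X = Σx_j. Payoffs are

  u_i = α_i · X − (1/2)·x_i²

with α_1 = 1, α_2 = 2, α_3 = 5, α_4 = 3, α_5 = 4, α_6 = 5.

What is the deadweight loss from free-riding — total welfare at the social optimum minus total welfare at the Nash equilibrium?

Startup i's FOC: ∂u_i/∂x_i = α_i − x_i = 0, so x_i* = α_i.
NE contributions = (1, 2, 5, 3, 4, 5); X = 20.
W^NE = (Σα)·X − ½Σα_i² = 20² − ½·80 = 360.
Planner sets x_i = Σα_j = 20 for every i, so X^SO = 6·20 = 120.
W^SO = (Σα)·X^SO − ½·6·(Σα)² = (6/2)·20² = 1200.
Deadweight loss = W^SO − W^NE = 840.

840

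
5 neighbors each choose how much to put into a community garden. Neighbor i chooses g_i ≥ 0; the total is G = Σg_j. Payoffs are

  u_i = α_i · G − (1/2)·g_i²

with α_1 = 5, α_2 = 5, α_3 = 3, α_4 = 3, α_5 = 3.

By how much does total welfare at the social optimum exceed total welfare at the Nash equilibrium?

Neighbor i's FOC: ∂u_i/∂g_i = α_i − g_i = 0, so g_i* = α_i.
NE contributions = (5, 5, 3, 3, 3); G = 19.
W^NE = (Σα)·G − ½Σα_i² = 19² − ½·77 = 322.5.
Planner sets g_i = Σα_j = 19 for every i, so G^SO = 5·19 = 95.
W^SO = (Σα)·G^SO − ½·5·(Σα)² = (5/2)·19² = 902.5.
Deadweight loss = W^SO − W^NE = 580.

580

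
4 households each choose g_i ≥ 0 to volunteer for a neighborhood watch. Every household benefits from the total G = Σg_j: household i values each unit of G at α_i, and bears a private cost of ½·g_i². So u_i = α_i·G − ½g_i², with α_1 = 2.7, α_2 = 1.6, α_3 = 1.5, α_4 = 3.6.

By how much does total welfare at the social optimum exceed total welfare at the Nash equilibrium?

100.89

Household i's FOC: ∂u_i/∂g_i = α_i − g_i = 0, so g_i* = α_i.
NE contributions = (2.7, 1.6, 1.5, 3.6); G = 9.4.
W^NE = (Σα)·G − ½Σα_i² = 9.4² − ½·25.06 = 75.83.
Planner sets g_i = Σα_j = 9.4 for every i, so G^SO = 4·9.4 = 37.6.
W^SO = (Σα)·G^SO − ½·4·(Σα)² = (4/2)·9.4² = 176.72.
Deadweight loss = W^SO − W^NE = 100.89.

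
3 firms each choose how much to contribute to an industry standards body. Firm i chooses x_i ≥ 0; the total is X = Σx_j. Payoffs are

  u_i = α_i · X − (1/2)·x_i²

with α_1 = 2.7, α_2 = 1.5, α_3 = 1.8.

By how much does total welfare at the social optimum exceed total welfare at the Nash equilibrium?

Firm i's FOC: ∂u_i/∂x_i = α_i − x_i = 0, so x_i* = α_i.
NE contributions = (2.7, 1.5, 1.8); X = 6.
W^NE = (Σα)·X − ½Σα_i² = 6² − ½·12.78 = 29.61.
Planner sets x_i = Σα_j = 6 for every i, so X^SO = 3·6 = 18.
W^SO = (Σα)·X^SO − ½·3·(Σα)² = (3/2)·6² = 54.
Deadweight loss = W^SO − W^NE = 24.39.

24.39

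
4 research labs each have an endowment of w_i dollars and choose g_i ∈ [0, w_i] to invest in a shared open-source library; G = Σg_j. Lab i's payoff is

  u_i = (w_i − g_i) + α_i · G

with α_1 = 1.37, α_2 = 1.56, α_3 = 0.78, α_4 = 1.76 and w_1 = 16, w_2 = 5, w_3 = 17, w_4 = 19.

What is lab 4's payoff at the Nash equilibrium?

70.4

∂u_i/∂g_i = α_i − 1, so lab i contributes w_i if α_i > 1, else 0.
α_i > 1 for i ∈ {1, 2, 4}; NE contributions (16, 5, 0, 19), G = 40.
u_4 = (19 − 19) + 1.76·40 = 70.4.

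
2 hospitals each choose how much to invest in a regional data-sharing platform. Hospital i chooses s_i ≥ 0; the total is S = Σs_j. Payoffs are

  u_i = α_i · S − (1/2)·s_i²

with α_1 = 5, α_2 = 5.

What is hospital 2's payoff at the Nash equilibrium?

37.5

Hospital i's FOC: ∂u_i/∂s_i = α_i − s_i = 0, so s_i* = α_i.
NE contributions = (5, 5); S = 10.
u_2 = α_2·S − ½·(s_2)² = 5·10 − ½·5² = 37.5.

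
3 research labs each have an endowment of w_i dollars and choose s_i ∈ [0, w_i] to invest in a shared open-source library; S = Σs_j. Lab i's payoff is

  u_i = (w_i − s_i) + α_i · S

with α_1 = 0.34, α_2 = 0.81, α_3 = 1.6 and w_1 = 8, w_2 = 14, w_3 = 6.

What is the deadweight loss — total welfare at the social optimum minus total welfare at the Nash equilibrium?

∂u_i/∂s_i = α_i − 1, so lab i contributes w_i if α_i > 1, else 0.
α_i > 1 for i ∈ {3}; NE contributions (0, 0, 6), S = 6.
W^NE = Σw_i − S^NE + (Σα_i)·S^NE = 28 + 1.75·6 = 38.5.
Planner: ∂(Σu_j)/∂s_i = Σα_j − 1 = 1.75 > 0, so everyone contributes w_i; S^SO = 28, W^SO = 28 + 1.75·28 = 77.
Deadweight loss = 38.5.

38.5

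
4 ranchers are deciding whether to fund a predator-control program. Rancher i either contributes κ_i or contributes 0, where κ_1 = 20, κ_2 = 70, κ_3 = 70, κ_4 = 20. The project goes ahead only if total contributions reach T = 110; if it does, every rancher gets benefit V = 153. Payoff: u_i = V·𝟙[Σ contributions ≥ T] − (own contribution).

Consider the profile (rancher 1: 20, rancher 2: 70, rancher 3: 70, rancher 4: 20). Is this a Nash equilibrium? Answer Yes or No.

Total = 180 ≥ 110: provided.
Rancher 1 (pledges 20, payoff 133): dropping to 0 → total 160, payoff 153. Profitable deviation.

No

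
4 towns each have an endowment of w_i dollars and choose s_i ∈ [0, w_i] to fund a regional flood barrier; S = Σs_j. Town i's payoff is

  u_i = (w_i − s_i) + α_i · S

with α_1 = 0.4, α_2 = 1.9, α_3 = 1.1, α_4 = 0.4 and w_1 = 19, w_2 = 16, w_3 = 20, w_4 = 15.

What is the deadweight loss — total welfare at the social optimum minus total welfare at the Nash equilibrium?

95.2

∂u_i/∂s_i = α_i − 1, so town i contributes w_i if α_i > 1, else 0.
α_i > 1 for i ∈ {2, 3}; NE contributions (0, 16, 20, 0), S = 36.
W^NE = Σw_i − S^NE + (Σα_i)·S^NE = 70 + 2.8·36 = 170.8.
Planner: ∂(Σu_j)/∂s_i = Σα_j − 1 = 2.8 > 0, so everyone contributes w_i; S^SO = 70, W^SO = 70 + 2.8·70 = 266.
Deadweight loss = 95.2.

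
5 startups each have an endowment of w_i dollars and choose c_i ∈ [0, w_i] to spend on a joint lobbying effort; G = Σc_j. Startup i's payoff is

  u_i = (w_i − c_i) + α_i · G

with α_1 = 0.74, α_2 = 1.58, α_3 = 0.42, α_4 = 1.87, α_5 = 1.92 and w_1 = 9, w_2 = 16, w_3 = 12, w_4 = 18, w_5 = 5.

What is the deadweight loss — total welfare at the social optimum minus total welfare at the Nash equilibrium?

116.13

∂u_i/∂c_i = α_i − 1, so startup i contributes w_i if α_i > 1, else 0.
α_i > 1 for i ∈ {2, 4, 5}; NE contributions (0, 16, 0, 18, 5), G = 39.
W^NE = Σw_i − G^NE + (Σα_i)·G^NE = 60 + 5.53·39 = 275.67.
Planner: ∂(Σu_j)/∂c_i = Σα_j − 1 = 5.53 > 0, so everyone contributes w_i; G^SO = 60, W^SO = 60 + 5.53·60 = 391.8.
Deadweight loss = 116.13.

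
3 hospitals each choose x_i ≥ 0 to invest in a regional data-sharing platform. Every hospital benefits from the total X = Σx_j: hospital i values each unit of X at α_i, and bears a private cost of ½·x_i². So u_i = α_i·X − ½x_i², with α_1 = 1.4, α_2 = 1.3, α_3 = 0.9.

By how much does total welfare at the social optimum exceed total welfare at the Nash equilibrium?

Hospital i's FOC: ∂u_i/∂x_i = α_i − x_i = 0, so x_i* = α_i.
NE contributions = (1.4, 1.3, 0.9); X = 3.6.
W^NE = (Σα)·X − ½Σα_i² = 3.6² − ½·4.46 = 10.73.
Planner sets x_i = Σα_j = 3.6 for every i, so X^SO = 3·3.6 = 10.8.
W^SO = (Σα)·X^SO − ½·3·(Σα)² = (3/2)·3.6² = 19.44.
Deadweight loss = W^SO − W^NE = 8.71.

8.71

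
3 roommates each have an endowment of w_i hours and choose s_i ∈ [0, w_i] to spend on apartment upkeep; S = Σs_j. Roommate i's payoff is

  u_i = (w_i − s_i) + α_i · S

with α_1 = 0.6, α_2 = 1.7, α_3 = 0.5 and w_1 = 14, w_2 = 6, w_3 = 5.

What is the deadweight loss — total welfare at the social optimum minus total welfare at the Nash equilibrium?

34.2

∂u_i/∂s_i = α_i − 1, so roommate i contributes w_i if α_i > 1, else 0.
α_i > 1 for i ∈ {2}; NE contributions (0, 6, 0), S = 6.
W^NE = Σw_i − S^NE + (Σα_i)·S^NE = 25 + 1.8·6 = 35.8.
Planner: ∂(Σu_j)/∂s_i = Σα_j − 1 = 1.8 > 0, so everyone contributes w_i; S^SO = 25, W^SO = 25 + 1.8·25 = 70.
Deadweight loss = 34.2.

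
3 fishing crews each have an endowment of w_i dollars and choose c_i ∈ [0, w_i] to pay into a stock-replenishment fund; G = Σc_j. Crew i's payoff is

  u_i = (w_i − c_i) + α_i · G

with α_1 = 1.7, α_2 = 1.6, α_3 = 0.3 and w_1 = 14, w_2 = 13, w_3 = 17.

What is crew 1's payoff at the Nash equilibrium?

45.9

∂u_i/∂c_i = α_i − 1, so crew i contributes w_i if α_i > 1, else 0.
α_i > 1 for i ∈ {1, 2}; NE contributions (14, 13, 0), G = 27.
u_1 = (14 − 14) + 1.7·27 = 45.9.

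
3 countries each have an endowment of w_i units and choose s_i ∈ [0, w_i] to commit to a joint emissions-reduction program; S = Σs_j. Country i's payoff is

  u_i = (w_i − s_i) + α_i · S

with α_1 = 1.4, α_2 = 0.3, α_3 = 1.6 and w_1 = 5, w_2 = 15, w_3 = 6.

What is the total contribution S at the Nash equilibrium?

∂u_i/∂s_i = α_i − 1, so country i contributes w_i if α_i > 1, else 0.
α_i > 1 for i ∈ {1, 3}; NE contributions (5, 0, 6), S = 11.

11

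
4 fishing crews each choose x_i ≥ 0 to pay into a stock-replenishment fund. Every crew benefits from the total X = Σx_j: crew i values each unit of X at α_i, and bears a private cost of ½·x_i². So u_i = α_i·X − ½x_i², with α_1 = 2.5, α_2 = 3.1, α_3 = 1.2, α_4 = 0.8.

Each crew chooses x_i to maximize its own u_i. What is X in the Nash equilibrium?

Crew i's FOC: ∂u_i/∂x_i = α_i − x_i = 0, so x_i* = α_i.
NE contributions = (2.5, 3.1, 1.2, 0.8); X = 7.6.

7.6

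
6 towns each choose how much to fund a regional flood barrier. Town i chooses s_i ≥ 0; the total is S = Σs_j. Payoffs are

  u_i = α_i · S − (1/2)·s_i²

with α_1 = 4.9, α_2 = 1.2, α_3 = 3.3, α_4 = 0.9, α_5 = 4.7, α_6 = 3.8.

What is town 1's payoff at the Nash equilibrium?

Town i's FOC: ∂u_i/∂s_i = α_i − s_i = 0, so s_i* = α_i.
NE contributions = (4.9, 1.2, 3.3, 0.9, 4.7, 3.8); S = 18.8.
u_1 = α_1·S − ½·(s_1)² = 4.9·18.8 − ½·4.9² = 80.115.

80.115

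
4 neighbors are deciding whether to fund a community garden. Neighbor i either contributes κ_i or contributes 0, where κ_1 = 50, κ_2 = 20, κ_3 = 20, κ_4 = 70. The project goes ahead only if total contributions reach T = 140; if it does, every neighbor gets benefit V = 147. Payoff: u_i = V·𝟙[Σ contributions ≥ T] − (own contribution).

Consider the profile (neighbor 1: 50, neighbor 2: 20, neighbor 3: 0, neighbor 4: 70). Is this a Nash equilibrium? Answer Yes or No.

Yes

Total = 140 ≥ 140: provided.
Neighbor 1 (pledges 50, payoff 97): dropping to 0 → total 90, payoff 0. No gain.
Neighbor 2 (pledges 20, payoff 127): dropping to 0 → total 120, payoff 0. No gain.
Neighbor 3 (pledges 0, payoff 147): pledging 20 → total 160, payoff 127. No gain.
Neighbor 4 (pledges 70, payoff 77): dropping to 0 → total 70, payoff 0. No gain.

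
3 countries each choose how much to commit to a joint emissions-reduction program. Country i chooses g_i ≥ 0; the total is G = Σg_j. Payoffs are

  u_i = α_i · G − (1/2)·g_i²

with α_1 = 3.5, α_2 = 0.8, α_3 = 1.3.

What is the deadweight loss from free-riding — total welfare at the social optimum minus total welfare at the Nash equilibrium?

Country i's FOC: ∂u_i/∂g_i = α_i − g_i = 0, so g_i* = α_i.
NE contributions = (3.5, 0.8, 1.3); G = 5.6.
W^NE = (Σα)·G − ½Σα_i² = 5.6² − ½·14.58 = 24.07.
Planner sets g_i = Σα_j = 5.6 for every i, so G^SO = 3·5.6 = 16.8.
W^SO = (Σα)·G^SO − ½·3·(Σα)² = (3/2)·5.6² = 47.04.
Deadweight loss = W^SO − W^NE = 22.97.

22.97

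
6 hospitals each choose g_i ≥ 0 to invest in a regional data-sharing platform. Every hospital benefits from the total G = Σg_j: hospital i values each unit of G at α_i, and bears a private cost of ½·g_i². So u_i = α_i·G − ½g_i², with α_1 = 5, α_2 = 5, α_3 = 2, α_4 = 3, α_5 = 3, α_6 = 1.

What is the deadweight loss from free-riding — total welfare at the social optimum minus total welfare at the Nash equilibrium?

Hospital i's FOC: ∂u_i/∂g_i = α_i − g_i = 0, so g_i* = α_i.
NE contributions = (5, 5, 2, 3, 3, 1); G = 19.
W^NE = (Σα)·G − ½Σα_i² = 19² − ½·73 = 324.5.
Planner sets g_i = Σα_j = 19 for every i, so G^SO = 6·19 = 114.
W^SO = (Σα)·G^SO − ½·6·(Σα)² = (6/2)·19² = 1083.
Deadweight loss = W^SO − W^NE = 758.5.

758.5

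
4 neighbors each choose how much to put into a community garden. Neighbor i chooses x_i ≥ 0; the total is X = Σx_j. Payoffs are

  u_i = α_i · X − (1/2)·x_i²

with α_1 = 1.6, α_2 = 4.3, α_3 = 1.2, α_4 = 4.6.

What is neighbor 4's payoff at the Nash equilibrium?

Neighbor i's FOC: ∂u_i/∂x_i = α_i − x_i = 0, so x_i* = α_i.
NE contributions = (1.6, 4.3, 1.2, 4.6); X = 11.7.
u_4 = α_4·X − ½·(x_4)² = 4.6·11.7 − ½·4.6² = 43.24.

43.24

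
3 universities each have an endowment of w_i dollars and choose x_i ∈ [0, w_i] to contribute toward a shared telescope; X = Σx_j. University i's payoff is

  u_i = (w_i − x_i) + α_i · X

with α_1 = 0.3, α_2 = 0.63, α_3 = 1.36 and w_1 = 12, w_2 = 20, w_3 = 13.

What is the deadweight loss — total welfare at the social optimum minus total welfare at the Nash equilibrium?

41.28

∂u_i/∂x_i = α_i − 1, so university i contributes w_i if α_i > 1, else 0.
α_i > 1 for i ∈ {3}; NE contributions (0, 0, 13), X = 13.
W^NE = Σw_i − X^NE + (Σα_i)·X^NE = 45 + 1.29·13 = 61.77.
Planner: ∂(Σu_j)/∂x_i = Σα_j − 1 = 1.29 > 0, so everyone contributes w_i; X^SO = 45, W^SO = 45 + 1.29·45 = 103.05.
Deadweight loss = 41.28.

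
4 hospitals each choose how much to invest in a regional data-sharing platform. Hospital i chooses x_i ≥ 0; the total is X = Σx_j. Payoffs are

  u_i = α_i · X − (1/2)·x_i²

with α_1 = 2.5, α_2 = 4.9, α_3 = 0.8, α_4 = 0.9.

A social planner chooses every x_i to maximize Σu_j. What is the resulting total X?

36.4

Planner FOC: ∂(Σu_j)/∂x_i = (Σα_j) − x_i = 0, so x_i^SO = Σα_j = 9.1 for every i; X^SO = 36.4.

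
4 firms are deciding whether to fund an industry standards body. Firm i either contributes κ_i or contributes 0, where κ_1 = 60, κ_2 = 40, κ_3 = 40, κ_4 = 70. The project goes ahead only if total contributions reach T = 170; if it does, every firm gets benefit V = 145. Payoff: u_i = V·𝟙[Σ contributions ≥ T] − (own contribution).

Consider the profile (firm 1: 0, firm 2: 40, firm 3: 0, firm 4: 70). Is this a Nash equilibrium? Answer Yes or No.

Total = 110 < 170: not provided.
Firm 1 (pledges 0, payoff 0): pledging 60 → total 170, payoff 85. Profitable deviation.

No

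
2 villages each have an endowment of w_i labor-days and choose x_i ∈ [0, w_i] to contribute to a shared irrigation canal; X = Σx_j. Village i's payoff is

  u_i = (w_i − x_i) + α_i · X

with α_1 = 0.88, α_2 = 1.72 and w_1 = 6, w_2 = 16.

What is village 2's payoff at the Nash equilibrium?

∂u_i/∂x_i = α_i − 1, so village i contributes w_i if α_i > 1, else 0.
α_i > 1 for i ∈ {2}; NE contributions (0, 16), X = 16.
u_2 = (16 − 16) + 1.72·16 = 27.52.

27.52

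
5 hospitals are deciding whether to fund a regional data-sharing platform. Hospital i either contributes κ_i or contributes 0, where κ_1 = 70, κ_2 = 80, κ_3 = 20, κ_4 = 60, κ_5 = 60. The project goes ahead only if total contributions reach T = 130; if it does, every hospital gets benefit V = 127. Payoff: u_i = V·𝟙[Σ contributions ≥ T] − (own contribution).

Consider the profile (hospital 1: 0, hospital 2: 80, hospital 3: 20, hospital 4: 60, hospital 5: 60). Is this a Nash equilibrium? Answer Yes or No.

Total = 220 ≥ 130: provided.
Hospital 1 (pledges 0, payoff 127): pledging 70 → total 290, payoff 57. No gain.
Hospital 2 (pledges 80, payoff 47): dropping to 0 → total 140, payoff 127. Profitable deviation.

No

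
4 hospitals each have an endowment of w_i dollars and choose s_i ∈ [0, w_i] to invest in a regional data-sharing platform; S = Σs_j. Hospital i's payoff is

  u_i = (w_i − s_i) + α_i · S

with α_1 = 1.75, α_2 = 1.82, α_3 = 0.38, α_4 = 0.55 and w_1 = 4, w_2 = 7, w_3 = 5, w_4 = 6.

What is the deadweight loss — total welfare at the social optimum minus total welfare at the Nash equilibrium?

38.5

∂u_i/∂s_i = α_i − 1, so hospital i contributes w_i if α_i > 1, else 0.
α_i > 1 for i ∈ {1, 2}; NE contributions (4, 7, 0, 0), S = 11.
W^NE = Σw_i − S^NE + (Σα_i)·S^NE = 22 + 3.5·11 = 60.5.
Planner: ∂(Σu_j)/∂s_i = Σα_j − 1 = 3.5 > 0, so everyone contributes w_i; S^SO = 22, W^SO = 22 + 3.5·22 = 99.
Deadweight loss = 38.5.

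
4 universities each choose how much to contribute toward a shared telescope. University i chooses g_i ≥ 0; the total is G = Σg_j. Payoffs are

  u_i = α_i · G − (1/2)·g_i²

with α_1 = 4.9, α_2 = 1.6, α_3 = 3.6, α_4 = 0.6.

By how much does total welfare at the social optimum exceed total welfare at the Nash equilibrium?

134.435

University i's FOC: ∂u_i/∂g_i = α_i − g_i = 0, so g_i* = α_i.
NE contributions = (4.9, 1.6, 3.6, 0.6); G = 10.7.
W^NE = (Σα)·G − ½Σα_i² = 10.7² − ½·39.89 = 94.545.
Planner sets g_i = Σα_j = 10.7 for every i, so G^SO = 4·10.7 = 42.8.
W^SO = (Σα)·G^SO − ½·4·(Σα)² = (4/2)·10.7² = 228.98.
Deadweight loss = W^SO − W^NE = 134.435.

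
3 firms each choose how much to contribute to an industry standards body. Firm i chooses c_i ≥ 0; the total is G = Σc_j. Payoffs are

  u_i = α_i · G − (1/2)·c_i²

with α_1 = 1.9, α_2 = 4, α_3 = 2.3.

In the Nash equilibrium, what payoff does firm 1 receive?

13.775

Firm i's FOC: ∂u_i/∂c_i = α_i − c_i = 0, so c_i* = α_i.
NE contributions = (1.9, 4, 2.3); G = 8.2.
u_1 = α_1·G − ½·(c_1)² = 1.9·8.2 − ½·1.9² = 13.775.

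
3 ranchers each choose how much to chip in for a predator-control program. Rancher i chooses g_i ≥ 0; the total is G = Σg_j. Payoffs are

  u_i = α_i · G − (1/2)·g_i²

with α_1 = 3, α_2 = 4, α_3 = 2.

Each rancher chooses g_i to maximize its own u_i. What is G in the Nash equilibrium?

9

Rancher i's FOC: ∂u_i/∂g_i = α_i − g_i = 0, so g_i* = α_i.
NE contributions = (3, 4, 2); G = 9.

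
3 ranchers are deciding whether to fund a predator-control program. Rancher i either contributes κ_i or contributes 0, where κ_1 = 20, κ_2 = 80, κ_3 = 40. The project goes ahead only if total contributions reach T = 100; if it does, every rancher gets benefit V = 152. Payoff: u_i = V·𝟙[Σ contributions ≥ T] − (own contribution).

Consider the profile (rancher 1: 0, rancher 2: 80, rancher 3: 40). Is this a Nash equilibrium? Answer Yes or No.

Total = 120 ≥ 100: provided.
Rancher 1 (pledges 0, payoff 152): pledging 20 → total 140, payoff 132. No gain.
Rancher 2 (pledges 80, payoff 72): dropping to 0 → total 40, payoff 0. No gain.
Rancher 3 (pledges 40, payoff 112): dropping to 0 → total 80, payoff 0. No gain.

Yes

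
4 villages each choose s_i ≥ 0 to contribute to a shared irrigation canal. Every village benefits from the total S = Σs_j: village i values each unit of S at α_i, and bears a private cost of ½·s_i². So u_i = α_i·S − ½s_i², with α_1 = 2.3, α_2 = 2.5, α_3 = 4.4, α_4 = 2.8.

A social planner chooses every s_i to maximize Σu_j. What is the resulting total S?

48

Planner FOC: ∂(Σu_j)/∂s_i = (Σα_j) − s_i = 0, so s_i^SO = Σα_j = 12 for every i; S^SO = 48.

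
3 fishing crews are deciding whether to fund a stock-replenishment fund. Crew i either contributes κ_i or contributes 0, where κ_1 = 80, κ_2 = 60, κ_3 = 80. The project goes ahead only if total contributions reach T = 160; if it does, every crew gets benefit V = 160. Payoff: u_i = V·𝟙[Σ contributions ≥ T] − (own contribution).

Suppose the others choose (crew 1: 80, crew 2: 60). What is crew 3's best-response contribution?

80

Others' total = 140. Contributing 80 brings total to 220 ≥ 160: gain V − κ_3 = 80.
Best response: 80.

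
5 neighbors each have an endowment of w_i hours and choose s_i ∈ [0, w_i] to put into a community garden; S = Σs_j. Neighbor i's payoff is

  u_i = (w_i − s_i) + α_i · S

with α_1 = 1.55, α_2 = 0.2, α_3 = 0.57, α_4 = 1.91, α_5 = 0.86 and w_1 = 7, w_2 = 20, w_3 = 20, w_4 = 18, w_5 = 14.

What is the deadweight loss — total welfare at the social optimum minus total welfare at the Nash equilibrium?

220.86

∂u_i/∂s_i = α_i − 1, so neighbor i contributes w_i if α_i > 1, else 0.
α_i > 1 for i ∈ {1, 4}; NE contributions (7, 0, 0, 18, 0), S = 25.
W^NE = Σw_i − S^NE + (Σα_i)·S^NE = 79 + 4.09·25 = 181.25.
Planner: ∂(Σu_j)/∂s_i = Σα_j − 1 = 4.09 > 0, so everyone contributes w_i; S^SO = 79, W^SO = 79 + 4.09·79 = 402.11.
Deadweight loss = 220.86.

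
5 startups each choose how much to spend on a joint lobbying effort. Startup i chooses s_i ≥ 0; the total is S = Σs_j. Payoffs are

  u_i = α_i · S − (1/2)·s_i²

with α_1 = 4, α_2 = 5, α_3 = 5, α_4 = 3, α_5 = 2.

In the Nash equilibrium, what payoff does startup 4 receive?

Startup i's FOC: ∂u_i/∂s_i = α_i − s_i = 0, so s_i* = α_i.
NE contributions = (4, 5, 5, 3, 2); S = 19.
u_4 = α_4·S − ½·(s_4)² = 3·19 − ½·3² = 52.5.

52.5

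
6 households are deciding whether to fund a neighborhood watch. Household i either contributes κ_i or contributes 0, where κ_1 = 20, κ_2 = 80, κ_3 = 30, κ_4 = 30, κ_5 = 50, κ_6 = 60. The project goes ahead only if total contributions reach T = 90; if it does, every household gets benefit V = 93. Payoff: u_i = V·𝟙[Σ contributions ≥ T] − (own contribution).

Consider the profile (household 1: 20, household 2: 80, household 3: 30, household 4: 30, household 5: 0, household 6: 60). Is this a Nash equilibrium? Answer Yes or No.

No

Total = 220 ≥ 90: provided.
Household 1 (pledges 20, payoff 73): dropping to 0 → total 200, payoff 93. Profitable deviation.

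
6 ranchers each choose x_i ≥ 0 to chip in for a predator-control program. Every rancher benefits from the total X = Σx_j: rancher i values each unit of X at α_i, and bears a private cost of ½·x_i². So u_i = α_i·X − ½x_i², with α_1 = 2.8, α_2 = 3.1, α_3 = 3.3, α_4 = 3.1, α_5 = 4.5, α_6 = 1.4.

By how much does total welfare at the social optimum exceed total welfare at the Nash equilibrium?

692.56

Rancher i's FOC: ∂u_i/∂x_i = α_i − x_i = 0, so x_i* = α_i.
NE contributions = (2.8, 3.1, 3.3, 3.1, 4.5, 1.4); X = 18.2.
W^NE = (Σα)·X − ½Σα_i² = 18.2² − ½·60.16 = 301.16.
Planner sets x_i = Σα_j = 18.2 for every i, so X^SO = 6·18.2 = 109.2.
W^SO = (Σα)·X^SO − ½·6·(Σα)² = (6/2)·18.2² = 993.72.
Deadweight loss = W^SO − W^NE = 692.56.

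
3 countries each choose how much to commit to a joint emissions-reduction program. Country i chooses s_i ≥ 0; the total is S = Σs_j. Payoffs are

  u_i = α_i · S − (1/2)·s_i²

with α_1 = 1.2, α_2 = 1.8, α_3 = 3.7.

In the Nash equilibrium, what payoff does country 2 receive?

10.44

Country i's FOC: ∂u_i/∂s_i = α_i − s_i = 0, so s_i* = α_i.
NE contributions = (1.2, 1.8, 3.7); S = 6.7.
u_2 = α_2·S − ½·(s_2)² = 1.8·6.7 − ½·1.8² = 10.44.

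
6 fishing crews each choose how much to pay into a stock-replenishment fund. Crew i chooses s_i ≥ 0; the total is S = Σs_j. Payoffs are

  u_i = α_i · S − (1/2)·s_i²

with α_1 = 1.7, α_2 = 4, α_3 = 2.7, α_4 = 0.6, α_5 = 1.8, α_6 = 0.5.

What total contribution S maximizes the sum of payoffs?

Planner FOC: ∂(Σu_j)/∂s_i = (Σα_j) − s_i = 0, so s_i^SO = Σα_j = 11.3 for every i; S^SO = 67.8.

67.8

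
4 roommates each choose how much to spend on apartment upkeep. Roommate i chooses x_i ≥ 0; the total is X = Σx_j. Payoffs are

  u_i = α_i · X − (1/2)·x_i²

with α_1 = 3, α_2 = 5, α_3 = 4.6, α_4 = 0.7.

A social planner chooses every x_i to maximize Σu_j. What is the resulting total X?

53.2

Planner FOC: ∂(Σu_j)/∂x_i = (Σα_j) − x_i = 0, so x_i^SO = Σα_j = 13.3 for every i; X^SO = 53.2.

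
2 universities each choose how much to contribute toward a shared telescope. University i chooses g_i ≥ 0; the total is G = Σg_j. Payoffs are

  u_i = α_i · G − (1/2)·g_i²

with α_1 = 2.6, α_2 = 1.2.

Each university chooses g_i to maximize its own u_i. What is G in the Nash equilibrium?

3.8

University i's FOC: ∂u_i/∂g_i = α_i − g_i = 0, so g_i* = α_i.
NE contributions = (2.6, 1.2); G = 3.8.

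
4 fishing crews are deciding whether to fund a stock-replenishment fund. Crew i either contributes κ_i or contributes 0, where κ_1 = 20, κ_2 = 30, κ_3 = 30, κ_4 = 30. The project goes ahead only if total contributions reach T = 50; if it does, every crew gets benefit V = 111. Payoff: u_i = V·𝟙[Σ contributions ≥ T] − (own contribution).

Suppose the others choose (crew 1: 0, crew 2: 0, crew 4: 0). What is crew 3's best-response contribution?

Others' total = 0. Even contributing 30 gives 30 < 50: no benefit either way.
Best response: 0.

0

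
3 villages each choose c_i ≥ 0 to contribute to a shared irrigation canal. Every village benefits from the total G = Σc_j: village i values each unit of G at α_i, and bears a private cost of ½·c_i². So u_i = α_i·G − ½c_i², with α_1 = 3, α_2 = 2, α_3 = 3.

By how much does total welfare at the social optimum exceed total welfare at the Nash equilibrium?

43

Village i's FOC: ∂u_i/∂c_i = α_i − c_i = 0, so c_i* = α_i.
NE contributions = (3, 2, 3); G = 8.
W^NE = (Σα)·G − ½Σα_i² = 8² − ½·22 = 53.
Planner sets c_i = Σα_j = 8 for every i, so G^SO = 3·8 = 24.
W^SO = (Σα)·G^SO − ½·3·(Σα)² = (3/2)·8² = 96.
Deadweight loss = W^SO − W^NE = 43.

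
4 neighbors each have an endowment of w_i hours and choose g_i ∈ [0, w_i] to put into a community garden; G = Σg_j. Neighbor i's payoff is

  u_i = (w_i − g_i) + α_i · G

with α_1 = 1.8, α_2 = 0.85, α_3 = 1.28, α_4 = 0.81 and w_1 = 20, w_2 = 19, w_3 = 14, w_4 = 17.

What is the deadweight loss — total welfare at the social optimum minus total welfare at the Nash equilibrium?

∂u_i/∂g_i = α_i − 1, so neighbor i contributes w_i if α_i > 1, else 0.
α_i > 1 for i ∈ {1, 3}; NE contributions (20, 0, 14, 0), G = 34.
W^NE = Σw_i − G^NE + (Σα_i)·G^NE = 70 + 3.74·34 = 197.16.
Planner: ∂(Σu_j)/∂g_i = Σα_j − 1 = 3.74 > 0, so everyone contributes w_i; G^SO = 70, W^SO = 70 + 3.74·70 = 331.8.
Deadweight loss = 134.64.

134.64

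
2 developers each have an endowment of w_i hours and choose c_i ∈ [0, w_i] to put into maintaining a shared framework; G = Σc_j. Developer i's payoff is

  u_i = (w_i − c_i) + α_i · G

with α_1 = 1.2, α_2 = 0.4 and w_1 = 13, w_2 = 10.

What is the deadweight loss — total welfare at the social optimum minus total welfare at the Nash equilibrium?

∂u_i/∂c_i = α_i − 1, so developer i contributes w_i if α_i > 1, else 0.
α_i > 1 for i ∈ {1}; NE contributions (13, 0), G = 13.
W^NE = Σw_i − G^NE + (Σα_i)·G^NE = 23 + 0.6·13 = 30.8.
Planner: ∂(Σu_j)/∂c_i = Σα_j − 1 = 0.6 > 0, so everyone contributes w_i; G^SO = 23, W^SO = 23 + 0.6·23 = 36.8.
Deadweight loss = 6.

6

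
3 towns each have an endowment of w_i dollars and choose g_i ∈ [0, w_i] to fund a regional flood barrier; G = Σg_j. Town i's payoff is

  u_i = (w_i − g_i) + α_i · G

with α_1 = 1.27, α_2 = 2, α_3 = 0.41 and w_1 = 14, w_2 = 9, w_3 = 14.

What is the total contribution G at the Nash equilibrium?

23

∂u_i/∂g_i = α_i − 1, so town i contributes w_i if α_i > 1, else 0.
α_i > 1 for i ∈ {1, 2}; NE contributions (14, 9, 0), G = 23.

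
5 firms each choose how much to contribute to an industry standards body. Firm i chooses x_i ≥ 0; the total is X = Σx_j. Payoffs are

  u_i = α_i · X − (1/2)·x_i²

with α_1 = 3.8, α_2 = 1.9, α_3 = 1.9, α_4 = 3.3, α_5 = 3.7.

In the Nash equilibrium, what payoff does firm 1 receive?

Firm i's FOC: ∂u_i/∂x_i = α_i − x_i = 0, so x_i* = α_i.
NE contributions = (3.8, 1.9, 1.9, 3.3, 3.7); X = 14.6.
u_1 = α_1·X − ½·(x_1)² = 3.8·14.6 − ½·3.8² = 48.26.

48.26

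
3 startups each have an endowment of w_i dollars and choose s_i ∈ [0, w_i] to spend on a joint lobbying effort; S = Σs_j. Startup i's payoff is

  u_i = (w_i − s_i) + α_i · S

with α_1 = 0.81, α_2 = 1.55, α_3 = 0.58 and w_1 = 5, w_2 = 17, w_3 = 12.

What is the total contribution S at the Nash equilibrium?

∂u_i/∂s_i = α_i − 1, so startup i contributes w_i if α_i > 1, else 0.
α_i > 1 for i ∈ {2}; NE contributions (0, 17, 0), S = 17.

17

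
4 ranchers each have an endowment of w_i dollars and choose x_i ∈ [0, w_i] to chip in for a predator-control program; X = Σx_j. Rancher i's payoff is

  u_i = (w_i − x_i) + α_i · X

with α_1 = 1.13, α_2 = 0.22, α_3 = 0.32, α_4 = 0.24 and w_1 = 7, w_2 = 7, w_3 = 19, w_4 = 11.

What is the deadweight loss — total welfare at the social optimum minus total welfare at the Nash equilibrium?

∂u_i/∂x_i = α_i − 1, so rancher i contributes w_i if α_i > 1, else 0.
α_i > 1 for i ∈ {1}; NE contributions (7, 0, 0, 0), X = 7.
W^NE = Σw_i − X^NE + (Σα_i)·X^NE = 44 + 0.91·7 = 50.37.
Planner: ∂(Σu_j)/∂x_i = Σα_j − 1 = 0.91 > 0, so everyone contributes w_i; X^SO = 44, W^SO = 44 + 0.91·44 = 84.04.
Deadweight loss = 33.67.

33.67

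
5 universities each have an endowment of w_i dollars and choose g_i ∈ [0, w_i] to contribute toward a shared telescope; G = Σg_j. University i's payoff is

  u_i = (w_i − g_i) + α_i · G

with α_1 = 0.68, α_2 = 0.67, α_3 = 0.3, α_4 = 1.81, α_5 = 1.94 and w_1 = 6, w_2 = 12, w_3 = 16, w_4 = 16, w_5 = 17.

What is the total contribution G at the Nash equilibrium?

33

∂u_i/∂g_i = α_i − 1, so university i contributes w_i if α_i > 1, else 0.
α_i > 1 for i ∈ {4, 5}; NE contributions (0, 0, 0, 16, 17), G = 33.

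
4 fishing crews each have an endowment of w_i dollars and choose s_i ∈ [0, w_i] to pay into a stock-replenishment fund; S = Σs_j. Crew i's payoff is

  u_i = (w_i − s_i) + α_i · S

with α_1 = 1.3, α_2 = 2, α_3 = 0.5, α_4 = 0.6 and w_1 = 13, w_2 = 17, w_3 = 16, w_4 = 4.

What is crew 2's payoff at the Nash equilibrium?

60

∂u_i/∂s_i = α_i − 1, so crew i contributes w_i if α_i > 1, else 0.
α_i > 1 for i ∈ {1, 2}; NE contributions (13, 17, 0, 0), S = 30.
u_2 = (17 − 17) + 2·30 = 60.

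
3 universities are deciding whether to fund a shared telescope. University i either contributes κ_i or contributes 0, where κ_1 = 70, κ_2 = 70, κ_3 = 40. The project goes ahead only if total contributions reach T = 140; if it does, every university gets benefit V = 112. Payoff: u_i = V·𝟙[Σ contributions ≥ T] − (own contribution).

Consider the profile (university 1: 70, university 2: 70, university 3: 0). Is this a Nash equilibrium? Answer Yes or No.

Yes

Total = 140 ≥ 140: provided.
University 1 (pledges 70, payoff 42): dropping to 0 → total 70, payoff 0. No gain.
University 2 (pledges 70, payoff 42): dropping to 0 → total 70, payoff 0. No gain.
University 3 (pledges 0, payoff 112): pledging 40 → total 180, payoff 72. No gain.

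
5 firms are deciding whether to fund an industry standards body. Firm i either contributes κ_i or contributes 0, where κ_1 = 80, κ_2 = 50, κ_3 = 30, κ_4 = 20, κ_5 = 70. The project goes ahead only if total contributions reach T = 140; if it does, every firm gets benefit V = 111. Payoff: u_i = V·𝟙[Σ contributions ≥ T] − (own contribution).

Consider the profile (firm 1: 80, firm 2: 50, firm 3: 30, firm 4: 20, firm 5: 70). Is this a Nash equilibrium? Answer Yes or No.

Total = 250 ≥ 140: provided.
Firm 1 (pledges 80, payoff 31): dropping to 0 → total 170, payoff 111. Profitable deviation.

No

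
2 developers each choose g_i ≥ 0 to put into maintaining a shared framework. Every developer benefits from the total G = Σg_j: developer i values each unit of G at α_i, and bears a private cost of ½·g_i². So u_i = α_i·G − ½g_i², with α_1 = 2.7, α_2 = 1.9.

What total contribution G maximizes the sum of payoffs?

9.2

Planner FOC: ∂(Σu_j)/∂g_i = (Σα_j) − g_i = 0, so g_i^SO = Σα_j = 4.6 for every i; G^SO = 9.2.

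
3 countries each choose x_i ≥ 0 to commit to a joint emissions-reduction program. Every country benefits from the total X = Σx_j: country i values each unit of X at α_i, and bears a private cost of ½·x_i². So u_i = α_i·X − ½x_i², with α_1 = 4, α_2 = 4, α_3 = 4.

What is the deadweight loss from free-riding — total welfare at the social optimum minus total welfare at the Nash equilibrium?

Country i's FOC: ∂u_i/∂x_i = α_i − x_i = 0, so x_i* = α_i.
NE contributions = (4, 4, 4); X = 12.
W^NE = (Σα)·X − ½Σα_i² = 12² − ½·48 = 120.
Planner sets x_i = Σα_j = 12 for every i, so X^SO = 3·12 = 36.
W^SO = (Σα)·X^SO − ½·3·(Σα)² = (3/2)·12² = 216.
Deadweight loss = W^SO − W^NE = 96.

96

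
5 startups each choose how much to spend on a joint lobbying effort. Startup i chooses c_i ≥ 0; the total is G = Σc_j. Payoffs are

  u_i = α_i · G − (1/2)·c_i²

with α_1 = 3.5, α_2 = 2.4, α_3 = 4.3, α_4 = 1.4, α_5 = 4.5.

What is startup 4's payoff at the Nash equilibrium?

Startup i's FOC: ∂u_i/∂c_i = α_i − c_i = 0, so c_i* = α_i.
NE contributions = (3.5, 2.4, 4.3, 1.4, 4.5); G = 16.1.
u_4 = α_4·G − ½·(c_4)² = 1.4·16.1 − ½·1.4² = 21.56.

21.56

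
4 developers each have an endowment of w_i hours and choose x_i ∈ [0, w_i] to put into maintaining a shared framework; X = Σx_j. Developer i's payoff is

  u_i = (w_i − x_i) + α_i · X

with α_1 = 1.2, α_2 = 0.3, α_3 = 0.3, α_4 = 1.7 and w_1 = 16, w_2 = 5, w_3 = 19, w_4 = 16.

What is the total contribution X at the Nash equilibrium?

∂u_i/∂x_i = α_i − 1, so developer i contributes w_i if α_i > 1, else 0.
α_i > 1 for i ∈ {1, 4}; NE contributions (16, 0, 0, 16), X = 32.

32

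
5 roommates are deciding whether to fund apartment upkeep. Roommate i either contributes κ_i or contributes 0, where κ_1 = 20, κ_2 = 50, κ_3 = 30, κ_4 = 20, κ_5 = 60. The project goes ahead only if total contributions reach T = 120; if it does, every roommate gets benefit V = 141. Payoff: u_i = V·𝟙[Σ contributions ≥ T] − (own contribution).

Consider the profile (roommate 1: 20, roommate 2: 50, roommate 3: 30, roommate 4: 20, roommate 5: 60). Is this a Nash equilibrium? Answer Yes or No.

Total = 180 ≥ 120: provided.
Roommate 1 (pledges 20, payoff 121): dropping to 0 → total 160, payoff 141. Profitable deviation.

No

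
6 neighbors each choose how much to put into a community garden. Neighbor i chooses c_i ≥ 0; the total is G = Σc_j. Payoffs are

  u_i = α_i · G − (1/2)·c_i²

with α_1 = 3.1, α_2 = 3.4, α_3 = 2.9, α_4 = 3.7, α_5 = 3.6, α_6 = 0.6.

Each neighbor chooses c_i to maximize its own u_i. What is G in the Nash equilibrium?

Neighbor i's FOC: ∂u_i/∂c_i = α_i − c_i = 0, so c_i* = α_i.
NE contributions = (3.1, 3.4, 2.9, 3.7, 3.6, 0.6); G = 17.3.

17.3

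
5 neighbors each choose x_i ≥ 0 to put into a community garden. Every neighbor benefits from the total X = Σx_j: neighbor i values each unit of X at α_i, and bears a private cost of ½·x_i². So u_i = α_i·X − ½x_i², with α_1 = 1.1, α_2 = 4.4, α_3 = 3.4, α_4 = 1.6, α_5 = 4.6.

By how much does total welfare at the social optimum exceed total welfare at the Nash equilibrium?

Neighbor i's FOC: ∂u_i/∂x_i = α_i − x_i = 0, so x_i* = α_i.
NE contributions = (1.1, 4.4, 3.4, 1.6, 4.6); X = 15.1.
W^NE = (Σα)·X − ½Σα_i² = 15.1² − ½·55.85 = 200.085.
Planner sets x_i = Σα_j = 15.1 for every i, so X^SO = 5·15.1 = 75.5.
W^SO = (Σα)·X^SO − ½·5·(Σα)² = (5/2)·15.1² = 570.025.
Deadweight loss = W^SO − W^NE = 369.94.

369.94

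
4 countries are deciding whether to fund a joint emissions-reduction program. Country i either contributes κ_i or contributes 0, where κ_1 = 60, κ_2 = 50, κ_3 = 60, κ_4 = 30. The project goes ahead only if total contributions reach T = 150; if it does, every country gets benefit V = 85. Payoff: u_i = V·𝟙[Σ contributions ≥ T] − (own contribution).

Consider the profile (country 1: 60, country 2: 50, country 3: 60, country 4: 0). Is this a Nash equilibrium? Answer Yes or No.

Yes

Total = 170 ≥ 150: provided.
Country 1 (pledges 60, payoff 25): dropping to 0 → total 110, payoff 0. No gain.
Country 2 (pledges 50, payoff 35): dropping to 0 → total 120, payoff 0. No gain.
Country 3 (pledges 60, payoff 25): dropping to 0 → total 110, payoff 0. No gain.
Country 4 (pledges 0, payoff 85): pledging 30 → total 200, payoff 55. No gain.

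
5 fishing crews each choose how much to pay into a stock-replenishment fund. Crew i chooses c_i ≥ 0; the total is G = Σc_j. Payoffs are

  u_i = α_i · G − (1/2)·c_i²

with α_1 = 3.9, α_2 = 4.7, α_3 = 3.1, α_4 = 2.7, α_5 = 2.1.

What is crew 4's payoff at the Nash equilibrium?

40.905

Crew i's FOC: ∂u_i/∂c_i = α_i − c_i = 0, so c_i* = α_i.
NE contributions = (3.9, 4.7, 3.1, 2.7, 2.1); G = 16.5.
u_4 = α_4·G − ½·(c_4)² = 2.7·16.5 − ½·2.7² = 40.905.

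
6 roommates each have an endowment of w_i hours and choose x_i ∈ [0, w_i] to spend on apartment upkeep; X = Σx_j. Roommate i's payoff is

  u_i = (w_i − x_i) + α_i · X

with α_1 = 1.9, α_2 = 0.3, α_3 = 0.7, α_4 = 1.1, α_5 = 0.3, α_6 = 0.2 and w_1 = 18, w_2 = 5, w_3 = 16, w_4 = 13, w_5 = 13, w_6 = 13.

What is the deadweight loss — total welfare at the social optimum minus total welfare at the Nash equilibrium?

∂u_i/∂x_i = α_i − 1, so roommate i contributes w_i if α_i > 1, else 0.
α_i > 1 for i ∈ {1, 4}; NE contributions (18, 0, 0, 13, 0, 0), X = 31.
W^NE = Σw_i − X^NE + (Σα_i)·X^NE = 78 + 3.5·31 = 186.5.
Planner: ∂(Σu_j)/∂x_i = Σα_j − 1 = 3.5 > 0, so everyone contributes w_i; X^SO = 78, W^SO = 78 + 3.5·78 = 351.
Deadweight loss = 164.5.

164.5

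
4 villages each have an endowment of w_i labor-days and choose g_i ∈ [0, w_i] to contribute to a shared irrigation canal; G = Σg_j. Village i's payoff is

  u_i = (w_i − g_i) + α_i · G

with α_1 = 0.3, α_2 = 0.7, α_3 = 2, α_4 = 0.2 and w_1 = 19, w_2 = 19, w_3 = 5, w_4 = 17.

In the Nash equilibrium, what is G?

5

∂u_i/∂g_i = α_i − 1, so village i contributes w_i if α_i > 1, else 0.
α_i > 1 for i ∈ {3}; NE contributions (0, 0, 5, 0), G = 5.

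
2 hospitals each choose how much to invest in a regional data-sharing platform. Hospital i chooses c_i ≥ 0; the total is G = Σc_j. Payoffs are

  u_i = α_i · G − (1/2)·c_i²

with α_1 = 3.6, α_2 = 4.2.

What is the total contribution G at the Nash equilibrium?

7.8

Hospital i's FOC: ∂u_i/∂c_i = α_i − c_i = 0, so c_i* = α_i.
NE contributions = (3.6, 4.2); G = 7.8.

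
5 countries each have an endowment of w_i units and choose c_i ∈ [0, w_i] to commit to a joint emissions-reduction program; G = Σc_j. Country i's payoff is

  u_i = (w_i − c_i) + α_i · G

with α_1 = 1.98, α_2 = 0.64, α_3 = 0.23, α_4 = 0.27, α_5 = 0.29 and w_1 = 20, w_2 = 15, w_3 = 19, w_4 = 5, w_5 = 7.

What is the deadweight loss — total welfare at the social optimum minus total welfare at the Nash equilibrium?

∂u_i/∂c_i = α_i − 1, so country i contributes w_i if α_i > 1, else 0.
α_i > 1 for i ∈ {1}; NE contributions (20, 0, 0, 0, 0), G = 20.
W^NE = Σw_i − G^NE + (Σα_i)·G^NE = 66 + 2.41·20 = 114.2.
Planner: ∂(Σu_j)/∂c_i = Σα_j − 1 = 2.41 > 0, so everyone contributes w_i; G^SO = 66, W^SO = 66 + 2.41·66 = 225.06.
Deadweight loss = 110.86.

110.86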